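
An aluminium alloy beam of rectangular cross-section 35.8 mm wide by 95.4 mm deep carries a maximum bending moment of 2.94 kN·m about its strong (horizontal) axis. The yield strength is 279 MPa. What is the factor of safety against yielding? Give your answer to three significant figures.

n = 5.15

Section modulus S = bh²/6 = 35.8×95.4²/6 = 54300 mm³.
σ = M/S = 2940000/54300 = 54.14 MPa.
n = 279/54.14 = 5.153.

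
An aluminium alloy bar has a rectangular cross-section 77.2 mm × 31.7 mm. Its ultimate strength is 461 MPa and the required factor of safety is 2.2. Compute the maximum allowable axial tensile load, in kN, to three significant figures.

F_allow = 513 kN

σ_allow = 461/2.2 = 209.5 MPa.
A = 77.2×31.7 = 2447 mm².
F_allow = σ_allow × A = 209.5×2447 = 512800 N.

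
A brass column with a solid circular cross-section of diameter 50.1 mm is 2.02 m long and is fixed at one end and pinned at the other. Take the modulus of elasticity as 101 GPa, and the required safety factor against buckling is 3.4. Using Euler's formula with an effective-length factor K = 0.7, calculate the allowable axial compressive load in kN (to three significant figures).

I = πd⁴/64 = π×50.1⁴/64 = 309300 mm⁴.
Effective length L_e = KL = 0.7×2.02 m = 1414 mm.
Euler critical load P_cr = π²EI/L_e² = π²×101000×309300/1414² = 154200 N.
P_allow = P_cr/n = 154200/3.4 = 45350 N.

P_allow = 45.3 kN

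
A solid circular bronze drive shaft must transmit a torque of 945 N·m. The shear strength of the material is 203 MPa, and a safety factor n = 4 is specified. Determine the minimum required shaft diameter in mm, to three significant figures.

Allowable shear stress τ_allow = 203/4 = 50.75 MPa.
For a solid shaft τ = 16T/(πd³), so d³ = 16T/(π τ_allow) = 16×945000/(π×50.75) = 94830 mm³.
d = (94830)^(1/3) = 45.60 mm.

d = 45.6 mm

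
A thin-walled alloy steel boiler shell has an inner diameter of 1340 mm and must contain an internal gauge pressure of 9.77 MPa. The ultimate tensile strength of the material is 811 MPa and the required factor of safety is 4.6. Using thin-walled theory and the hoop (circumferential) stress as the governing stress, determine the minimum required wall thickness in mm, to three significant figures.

t = 37.1 mm

σ_allow = 811/4.6 = 176.3 MPa.
Hoop stress σ_h = pD/(2t), so t = pD/(2σ_allow) = 9.77×1340/(2×176.3) = 37.13 mm.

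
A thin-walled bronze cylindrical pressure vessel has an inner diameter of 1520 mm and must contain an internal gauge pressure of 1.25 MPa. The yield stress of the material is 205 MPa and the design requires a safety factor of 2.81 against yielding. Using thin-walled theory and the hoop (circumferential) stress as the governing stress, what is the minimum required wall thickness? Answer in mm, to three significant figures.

t = 13.0 mm

σ_allow = 205/2.81 = 72.95 MPa.
Hoop stress σ_h = pD/(2t), so t = pD/(2σ_allow) = 1.25×1520/(2×72.95) = 13.02 mm.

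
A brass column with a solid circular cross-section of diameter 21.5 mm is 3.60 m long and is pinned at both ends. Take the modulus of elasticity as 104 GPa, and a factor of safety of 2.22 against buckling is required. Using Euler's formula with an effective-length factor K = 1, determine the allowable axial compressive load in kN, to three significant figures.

P_allow = 0.374 kN

I = πd⁴/64 = π×21.5⁴/64 = 10490 mm⁴.
Effective length L_e = KL = 1×3.60 m = 3600 mm.
Euler critical load P_cr = π²EI/L_e² = π²×104000×10490/3600² = 830.7 N.
P_allow = P_cr/n = 830.7/2.22 = 374.2 N.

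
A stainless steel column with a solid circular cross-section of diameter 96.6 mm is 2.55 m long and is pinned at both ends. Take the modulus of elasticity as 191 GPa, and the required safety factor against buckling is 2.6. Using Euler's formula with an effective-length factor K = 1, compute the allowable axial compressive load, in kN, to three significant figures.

P_allow = 477 kN

I = πd⁴/64 = π×96.6⁴/64 = 4.274×10^6 mm⁴.
Effective length L_e = KL = 1×2.55 m = 2550 mm.
Euler critical load P_cr = π²EI/L_e² = π²×191000×4.274×10^6/2550² = 1.239×10^6 N.
P_allow = P_cr/n = 1.239×10^6/2.6 = 476600 N.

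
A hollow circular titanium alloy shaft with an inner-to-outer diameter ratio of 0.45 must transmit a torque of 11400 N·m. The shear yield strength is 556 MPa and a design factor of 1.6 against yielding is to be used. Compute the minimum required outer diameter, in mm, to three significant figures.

d_o = 55.9 mm

τ_allow = 556/1.6 = 347.5 MPa.
For a hollow shaft τ = 16T/[πd_o³(1−k⁴)] with k = 0.45, so 1−k⁴ = 0.9590.
d_o³ = 16T/[π τ_allow (1−k⁴)] = 16×1.1400×10^7/(π×347.5×0.9590) = 174200 mm³.
d_o = 55.85 mm.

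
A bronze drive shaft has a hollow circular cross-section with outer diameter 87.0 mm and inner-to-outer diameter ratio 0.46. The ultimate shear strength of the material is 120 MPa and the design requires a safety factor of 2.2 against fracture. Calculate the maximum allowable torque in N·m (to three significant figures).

τ_allow = 120/2.2 = 54.55 MPa.
For a hollow shaft T_allow = τ_allow·πd_o³(1−k⁴)/16 with 1−k⁴ = 0.9552, so πd_o³(1−k⁴)/16 = 123500 mm³.
T_allow = 54.55×123500 = 6.737×10^6 N·mm = 6737 N·m.

T_allow = 6740 N·m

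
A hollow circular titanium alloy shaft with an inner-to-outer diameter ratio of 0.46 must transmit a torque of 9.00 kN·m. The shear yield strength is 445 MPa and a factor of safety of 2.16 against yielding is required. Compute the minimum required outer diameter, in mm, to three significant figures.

τ_allow = 445/2.16 = 206.0 MPa.
For a hollow shaft τ = 16T/[πd_o³(1−k⁴)] with k = 0.46, so 1−k⁴ = 0.9552.
d_o³ = 16T/[π τ_allow (1−k⁴)] = 16×9000000/(π×206.0×0.9552) = 232900 mm³.
d_o = 61.53 mm.

d_o = 61.5 mm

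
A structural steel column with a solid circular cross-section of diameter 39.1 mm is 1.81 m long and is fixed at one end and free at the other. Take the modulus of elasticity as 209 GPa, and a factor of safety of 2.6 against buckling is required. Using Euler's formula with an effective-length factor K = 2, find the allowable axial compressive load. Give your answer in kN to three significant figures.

P_allow = 6.95 kN

I = πd⁴/64 = π×39.1⁴/64 = 114700 mm⁴.
Effective length L_e = KL = 2×1.81 m = 3620 mm.
Euler critical load P_cr = π²EI/L_e² = π²×209000×114700/3620² = 18060 N.
P_allow = P_cr/n = 18060/2.6 = 6946 N.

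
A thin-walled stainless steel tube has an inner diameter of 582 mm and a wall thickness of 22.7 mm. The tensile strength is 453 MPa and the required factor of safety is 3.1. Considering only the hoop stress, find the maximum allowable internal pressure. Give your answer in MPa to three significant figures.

σ_allow = 453/3.1 = 146.1 MPa.
σ_h = pD/(2t) → p_allow = 2σ_allow t/D = 2×146.1×22.7/582 = 11.40 MPa.

p_allow = 11.4 MPa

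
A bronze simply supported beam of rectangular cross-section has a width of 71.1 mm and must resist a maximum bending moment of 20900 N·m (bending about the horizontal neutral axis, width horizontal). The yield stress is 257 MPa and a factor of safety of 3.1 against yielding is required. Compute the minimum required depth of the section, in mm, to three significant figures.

σ_allow = 257/3.1 = 82.90 MPa.
For a rectangular section σ = 6M/(bh²), so h² = 6M/(b σ_allow) = 6×2.0900×10^7/(71.1×82.90) = 21270 mm².
h = 145.9 mm.

h = 146 mm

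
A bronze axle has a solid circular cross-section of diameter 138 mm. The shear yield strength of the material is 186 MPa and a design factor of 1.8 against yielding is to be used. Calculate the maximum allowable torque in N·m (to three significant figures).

τ_allow = 186/1.8 = 103.3 MPa.
For a solid shaft T_allow = τ_allow·πd³/16; πd³/16 = π×138³/16 = 516000 mm³.
T_allow = 103.3×516000 = 5.332×10^7 N·mm = 53320 N·m.

T_allow = 53300 N·m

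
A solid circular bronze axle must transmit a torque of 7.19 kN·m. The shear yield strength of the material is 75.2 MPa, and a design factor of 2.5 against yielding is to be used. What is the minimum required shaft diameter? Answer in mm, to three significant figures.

d = 107 mm

Allowable shear stress τ_allow = 75.2/2.5 = 30.08 MPa.
For a solid shaft τ = 16T/(πd³), so d³ = 16T/(π τ_allow) = 16×7190000/(π×30.08) = 1.217×10^6 mm³.
d = (1.217×10^6)^(1/3) = 106.8 mm.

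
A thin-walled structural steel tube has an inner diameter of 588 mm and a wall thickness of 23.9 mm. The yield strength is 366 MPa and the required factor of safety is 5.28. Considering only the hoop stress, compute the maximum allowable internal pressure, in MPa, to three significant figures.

σ_allow = 366/5.28 = 69.32 MPa.
σ_h = pD/(2t) → p_allow = 2σ_allow t/D = 2×69.32×23.9/588 = 5.635 MPa.

p_allow = 5.64 MPa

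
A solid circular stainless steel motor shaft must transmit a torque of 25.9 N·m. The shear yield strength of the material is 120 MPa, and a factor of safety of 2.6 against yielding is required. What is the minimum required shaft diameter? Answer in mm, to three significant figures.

d = 14.2 mm

Allowable shear stress τ_allow = 120/2.6 = 46.15 MPa.
For a solid shaft τ = 16T/(πd³), so d³ = 16T/(π τ_allow) = 16×25900/(π×46.15) = 2858 mm³.
d = (2858)^(1/3) = 14.19 mm.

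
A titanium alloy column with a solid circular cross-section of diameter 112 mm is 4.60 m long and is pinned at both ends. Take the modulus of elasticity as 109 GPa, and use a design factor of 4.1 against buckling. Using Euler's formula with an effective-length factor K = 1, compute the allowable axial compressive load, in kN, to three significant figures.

P_allow = 95.8 kN

I = πd⁴/64 = π×112⁴/64 = 7.724×10^6 mm⁴.
Effective length L_e = KL = 1×4.60 m = 4600 mm.
Euler critical load P_cr = π²EI/L_e² = π²×109000×7.724×10^6/4600² = 392700 N.
P_allow = P_cr/n = 392700/4.1 = 95780 N.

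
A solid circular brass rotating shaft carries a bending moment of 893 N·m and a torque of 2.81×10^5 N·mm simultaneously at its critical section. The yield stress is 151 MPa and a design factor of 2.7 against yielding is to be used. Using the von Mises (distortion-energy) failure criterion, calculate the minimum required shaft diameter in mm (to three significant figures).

d = 55.2 mm

σ_allow = σ_y/n = 151/2.7 = 55.93 MPa.
For a solid shaft σ_b = 32M/(πd³) and τ = 16T/(πd³), so the von Mises stress is σ' = (16/πd³)·√(4M²+3T²).
√(4M²+3T²) = √(4×(893000)² + 3×(281000)²) = 1.851×10^6 N·mm.
d³ = 16×1.851×10^6/(π×55.93) = 168600 mm³.
d = 55.24 mm.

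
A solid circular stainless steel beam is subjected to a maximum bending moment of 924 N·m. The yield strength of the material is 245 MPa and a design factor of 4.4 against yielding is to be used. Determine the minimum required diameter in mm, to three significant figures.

σ_allow = 245/4.4 = 55.68 MPa.
For a solid circular section σ = 32M/(πd³), so d³ = 32M/(π σ_allow) = 32×924000/(π×55.68) = 169000 mm³.
d = 55.29 mm.

d = 55.3 mm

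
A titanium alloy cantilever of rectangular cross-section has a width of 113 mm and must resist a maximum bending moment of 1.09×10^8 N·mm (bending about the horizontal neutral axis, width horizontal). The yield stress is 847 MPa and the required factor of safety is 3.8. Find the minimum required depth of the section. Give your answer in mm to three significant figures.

h = 161 mm

σ_allow = 847/3.8 = 222.9 MPa.
For a rectangular section σ = 6M/(bh²), so h² = 6M/(b σ_allow) = 6×1.0900×10^8/(113×222.9) = 25970 mm².
h = 161.1 mm.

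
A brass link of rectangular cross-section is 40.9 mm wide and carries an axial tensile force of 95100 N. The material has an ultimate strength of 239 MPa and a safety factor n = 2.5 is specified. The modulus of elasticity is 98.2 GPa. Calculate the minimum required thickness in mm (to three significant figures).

t = 24.3 mm

σ_allow = 239/2.5 = 95.60 MPa.
Required area A = F/σ_allow = 95100/95.60 = 994.8 mm².
t = A/w = 994.8/40.9 = 24.32 mm.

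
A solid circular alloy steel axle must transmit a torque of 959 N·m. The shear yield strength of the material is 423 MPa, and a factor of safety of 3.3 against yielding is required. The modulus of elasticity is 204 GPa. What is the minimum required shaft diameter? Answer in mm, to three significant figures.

Allowable shear stress τ_allow = 423/3.3 = 128.2 MPa.
For a solid shaft τ = 16T/(πd³), so d³ = 16T/(π τ_allow) = 16×959000/(π×128.2) = 38100 mm³.
d = (38100)^(1/3) = 33.65 mm.

d = 33.7 mm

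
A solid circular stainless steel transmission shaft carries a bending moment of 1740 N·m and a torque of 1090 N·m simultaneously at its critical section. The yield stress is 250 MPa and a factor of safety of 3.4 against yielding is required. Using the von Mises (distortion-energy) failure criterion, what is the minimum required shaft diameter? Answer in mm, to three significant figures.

d = 65.0 mm

σ_allow = σ_y/n = 250/3.4 = 73.53 MPa.
For a solid shaft σ_b = 32M/(πd³) and τ = 16T/(πd³), so the von Mises stress is σ' = (16/πd³)·√(4M²+3T²).
√(4M²+3T²) = √(4×(1.740×10^6)² + 3×(1.090×10^6)²) = 3.959×10^6 N·mm.
d³ = 16×3.959×10^6/(π×73.53) = 274200 mm³.
d = 64.97 mm.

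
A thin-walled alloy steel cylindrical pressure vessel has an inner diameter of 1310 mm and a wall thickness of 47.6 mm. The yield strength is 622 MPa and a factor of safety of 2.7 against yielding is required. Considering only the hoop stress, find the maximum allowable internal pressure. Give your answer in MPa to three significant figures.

p_allow = 16.7 MPa

σ_allow = 622/2.7 = 230.4 MPa.
σ_h = pD/(2t) → p_allow = 2σ_allow t/D = 2×230.4×47.6/1310 = 16.74 MPa.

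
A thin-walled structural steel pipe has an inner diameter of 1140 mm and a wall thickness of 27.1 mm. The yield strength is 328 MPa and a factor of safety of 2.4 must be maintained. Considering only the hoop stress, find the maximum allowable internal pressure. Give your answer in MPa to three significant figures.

p_allow = 6.50 MPa

σ_allow = 328/2.4 = 136.7 MPa.
σ_h = pD/(2t) → p_allow = 2σ_allow t/D = 2×136.7×27.1/1140 = 6.498 MPa.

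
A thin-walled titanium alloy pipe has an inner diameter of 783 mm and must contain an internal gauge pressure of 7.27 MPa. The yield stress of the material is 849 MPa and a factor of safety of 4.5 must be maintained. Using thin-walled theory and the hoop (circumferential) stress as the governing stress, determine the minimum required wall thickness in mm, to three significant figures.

σ_allow = 849/4.5 = 188.7 MPa.
Hoop stress σ_h = pD/(2t), so t = pD/(2σ_allow) = 7.27×783/(2×188.7) = 15.09 mm.

t = 15.1 mm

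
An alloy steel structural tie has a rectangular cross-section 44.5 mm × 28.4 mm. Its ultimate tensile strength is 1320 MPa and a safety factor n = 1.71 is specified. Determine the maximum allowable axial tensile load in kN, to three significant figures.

F_allow = 976 kN

σ_allow = 1320/1.71 = 771.9 MPa.
A = 44.5×28.4 = 1264 mm².
F_allow = σ_allow × A = 771.9×1264 = 975600 N.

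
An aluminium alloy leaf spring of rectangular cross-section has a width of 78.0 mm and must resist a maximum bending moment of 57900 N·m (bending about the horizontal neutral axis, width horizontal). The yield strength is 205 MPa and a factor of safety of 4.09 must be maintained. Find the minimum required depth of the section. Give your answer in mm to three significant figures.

σ_allow = 205/4.09 = 50.12 MPa.
For a rectangular section σ = 6M/(bh²), so h² = 6M/(b σ_allow) = 6×5.7900×10^7/(78.0×50.12) = 88860 mm².
h = 298.1 mm.

h = 298 mm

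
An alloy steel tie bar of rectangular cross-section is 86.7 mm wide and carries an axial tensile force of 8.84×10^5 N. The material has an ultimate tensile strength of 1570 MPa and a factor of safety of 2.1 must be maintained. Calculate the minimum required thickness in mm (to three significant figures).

σ_allow = 1570/2.1 = 747.6 MPa.
Required area A = F/σ_allow = 884000/747.6 = 1182 mm².
t = A/w = 1182/86.7 = 13.64 mm.

t = 13.6 mm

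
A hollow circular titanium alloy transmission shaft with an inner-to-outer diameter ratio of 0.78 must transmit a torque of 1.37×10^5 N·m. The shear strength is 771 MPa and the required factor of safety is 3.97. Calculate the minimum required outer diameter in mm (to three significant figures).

d_o = 179 mm

τ_allow = 771/3.97 = 194.2 MPa.
For a hollow shaft τ = 16T/[πd_o³(1−k⁴)] with k = 0.78, so 1−k⁴ = 0.6298.
d_o³ = 16T/[π τ_allow (1−k⁴)] = 16×1.3700×10^8/(π×194.2×0.6298) = 5.704×10^6 mm³.
d_o = 178.7 mm.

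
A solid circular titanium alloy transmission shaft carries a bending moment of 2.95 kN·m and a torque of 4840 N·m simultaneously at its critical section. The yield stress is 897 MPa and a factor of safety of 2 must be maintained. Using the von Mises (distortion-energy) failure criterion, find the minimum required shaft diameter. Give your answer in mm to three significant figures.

σ_allow = σ_y/n = 897/2 = 448.5 MPa.
For a solid shaft σ_b = 32M/(πd³) and τ = 16T/(πd³), so the von Mises stress is σ' = (16/πd³)·√(4M²+3T²).
√(4M²+3T²) = √(4×(2.950×10^6)² + 3×(4.840×10^6)²) = 1.025×10^7 N·mm.
d³ = 16×1.025×10^7/(π×448.5) = 116400 mm³.
d = 48.83 mm.

d = 48.8 mm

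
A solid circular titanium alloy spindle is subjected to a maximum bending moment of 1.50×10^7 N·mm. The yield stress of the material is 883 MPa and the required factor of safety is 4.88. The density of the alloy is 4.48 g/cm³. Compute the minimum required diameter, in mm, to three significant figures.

d = 94.5 mm

σ_allow = 883/4.88 = 180.9 MPa.
For a solid circular section σ = 32M/(πd³), so d³ = 32M/(π σ_allow) = 32×1.5000×10^7/(π×180.9) = 844400 mm³.
d = 94.52 mm.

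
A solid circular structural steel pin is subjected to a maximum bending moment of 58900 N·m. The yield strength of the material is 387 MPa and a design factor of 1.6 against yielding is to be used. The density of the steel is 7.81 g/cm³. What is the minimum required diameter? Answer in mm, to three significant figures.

d = 135 mm

σ_allow = 387/1.6 = 241.9 MPa.
For a solid circular section σ = 32M/(πd³), so d³ = 32M/(π σ_allow) = 32×5.8900×10^7/(π×241.9) = 2.480×10^6 mm³.
d = 135.4 mm.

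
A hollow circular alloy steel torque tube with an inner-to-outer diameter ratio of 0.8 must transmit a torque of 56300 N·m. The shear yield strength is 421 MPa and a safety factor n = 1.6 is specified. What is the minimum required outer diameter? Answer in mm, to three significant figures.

d_o = 123 mm

τ_allow = 421/1.6 = 263.1 MPa.
For a hollow shaft τ = 16T/[πd_o³(1−k⁴)] with k = 0.8, so 1−k⁴ = 0.5904.
d_o³ = 16T/[π τ_allow (1−k⁴)] = 16×5.6300×10^7/(π×263.1×0.5904) = 1.846×10^6 mm³.
d_o = 122.7 mm.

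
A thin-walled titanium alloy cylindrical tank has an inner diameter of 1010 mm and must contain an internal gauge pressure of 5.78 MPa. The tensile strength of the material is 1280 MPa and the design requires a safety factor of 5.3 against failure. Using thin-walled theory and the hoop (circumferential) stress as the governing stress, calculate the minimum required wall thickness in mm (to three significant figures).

t = 12.1 mm

σ_allow = 1280/5.3 = 241.5 MPa.
Hoop stress σ_h = pD/(2t), so t = pD/(2σ_allow) = 5.78×1010/(2×241.5) = 12.09 mm.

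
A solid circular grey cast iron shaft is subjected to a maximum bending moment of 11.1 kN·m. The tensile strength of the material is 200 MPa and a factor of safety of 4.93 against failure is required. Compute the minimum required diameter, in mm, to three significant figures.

σ_allow = 200/4.93 = 40.57 MPa.
For a solid circular section σ = 32M/(πd³), so d³ = 32M/(π σ_allow) = 32×1.1100×10^7/(π×40.57) = 2.787×10^6 mm³.
d = 140.7 mm.

d = 141 mm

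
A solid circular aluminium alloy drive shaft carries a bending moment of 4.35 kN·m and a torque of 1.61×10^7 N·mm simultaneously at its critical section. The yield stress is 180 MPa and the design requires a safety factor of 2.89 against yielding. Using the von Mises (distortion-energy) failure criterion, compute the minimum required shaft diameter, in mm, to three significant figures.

d = 134 mm

σ_allow = σ_y/n = 180/2.89 = 62.28 MPa.
For a solid shaft σ_b = 32M/(πd³) and τ = 16T/(πd³), so the von Mises stress is σ' = (16/πd³)·√(4M²+3T²).
√(4M²+3T²) = √(4×(4.350×10^6)² + 3×(1.610×10^7)²) = 2.921×10^7 N·mm.
d³ = 16×2.921×10^7/(π×62.28) = 2.389×10^6 mm³.
d = 133.7 mm.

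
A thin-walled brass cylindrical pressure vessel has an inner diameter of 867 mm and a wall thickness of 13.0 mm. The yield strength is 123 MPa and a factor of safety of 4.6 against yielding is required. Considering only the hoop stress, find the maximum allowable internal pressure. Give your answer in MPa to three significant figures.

p_allow = 0.802 MPa

σ_allow = 123/4.6 = 26.74 MPa.
σ_h = pD/(2t) → p_allow = 2σ_allow t/D = 2×26.74×13.0/867 = 0.8019 MPa.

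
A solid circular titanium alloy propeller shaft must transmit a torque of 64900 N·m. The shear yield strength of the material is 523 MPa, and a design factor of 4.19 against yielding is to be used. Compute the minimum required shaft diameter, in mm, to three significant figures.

Allowable shear stress τ_allow = 523/4.19 = 124.8 MPa.
For a solid shaft τ = 16T/(πd³), so d³ = 16T/(π τ_allow) = 16×6.4900×10^7/(π×124.8) = 2.648×10^6 mm³.
d = (2.648×10^6)^(1/3) = 138.3 mm.

d = 138 mm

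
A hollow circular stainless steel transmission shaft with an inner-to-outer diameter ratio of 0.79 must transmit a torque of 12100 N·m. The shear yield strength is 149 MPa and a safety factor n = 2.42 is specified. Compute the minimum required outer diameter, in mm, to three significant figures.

d_o = 118 mm

τ_allow = 149/2.42 = 61.57 MPa.
For a hollow shaft τ = 16T/[πd_o³(1−k⁴)] with k = 0.79, so 1−k⁴ = 0.6105.
d_o³ = 16T/[π τ_allow (1−k⁴)] = 16×1.2100×10^7/(π×61.57×0.6105) = 1.639×10^6 mm³.
d_o = 117.9 mm.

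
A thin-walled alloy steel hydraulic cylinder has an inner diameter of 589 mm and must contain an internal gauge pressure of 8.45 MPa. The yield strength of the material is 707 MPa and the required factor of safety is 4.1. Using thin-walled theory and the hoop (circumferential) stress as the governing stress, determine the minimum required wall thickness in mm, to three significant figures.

t = 14.4 mm

σ_allow = 707/4.1 = 172.4 MPa.
Hoop stress σ_h = pD/(2t), so t = pD/(2σ_allow) = 8.45×589/(2×172.4) = 14.43 mm.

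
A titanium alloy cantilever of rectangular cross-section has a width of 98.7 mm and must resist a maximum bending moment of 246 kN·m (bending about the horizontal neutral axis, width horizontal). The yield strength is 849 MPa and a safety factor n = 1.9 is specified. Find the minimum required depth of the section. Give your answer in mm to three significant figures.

h = 183 mm

σ_allow = 849/1.9 = 446.8 MPa.
For a rectangular section σ = 6M/(bh²), so h² = 6M/(b σ_allow) = 6×2.4600×10^8/(98.7×446.8) = 33470 mm².
h = 182.9 mm.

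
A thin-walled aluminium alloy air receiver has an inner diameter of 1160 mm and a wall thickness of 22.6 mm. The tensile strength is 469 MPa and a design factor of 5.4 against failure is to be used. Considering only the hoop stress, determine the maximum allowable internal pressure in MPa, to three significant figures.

p_allow = 3.38 MPa

σ_allow = 469/5.4 = 86.85 MPa.
σ_h = pD/(2t) → p_allow = 2σ_allow t/D = 2×86.85×22.6/1160 = 3.384 MPa.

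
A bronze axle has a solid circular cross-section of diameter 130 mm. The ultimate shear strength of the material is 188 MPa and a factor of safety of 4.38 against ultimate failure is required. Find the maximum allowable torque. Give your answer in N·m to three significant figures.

T_allow = 18500 N·m

τ_allow = 188/4.38 = 42.92 MPa.
For a solid shaft T_allow = τ_allow·πd³/16; πd³/16 = π×130³/16 = 431400 mm³.
T_allow = 42.92×431400 = 1.852×10^7 N·mm = 18520 N·m.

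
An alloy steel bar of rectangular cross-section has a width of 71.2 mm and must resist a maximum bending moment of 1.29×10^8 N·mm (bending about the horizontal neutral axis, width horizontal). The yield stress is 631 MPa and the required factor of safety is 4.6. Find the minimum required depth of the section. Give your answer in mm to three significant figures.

h = 282 mm

σ_allow = 631/4.6 = 137.2 MPa.
For a rectangular section σ = 6M/(bh²), so h² = 6M/(b σ_allow) = 6×1.2900×10^8/(71.2×137.2) = 79250 mm².
h = 281.5 mm.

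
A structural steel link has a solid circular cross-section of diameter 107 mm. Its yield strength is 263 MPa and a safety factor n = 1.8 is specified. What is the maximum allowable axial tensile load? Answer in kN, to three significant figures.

σ_allow = 263/1.8 = 146.1 MPa.
A = πd²/4 = π×107²/4 = 8992 mm².
F_allow = σ_allow × A = 146.1×8992 = 1.314×10^6 N.

F_allow = 1310 kN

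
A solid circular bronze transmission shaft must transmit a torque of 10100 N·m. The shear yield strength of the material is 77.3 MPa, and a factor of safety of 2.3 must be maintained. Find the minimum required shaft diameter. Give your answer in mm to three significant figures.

d = 115 mm

Allowable shear stress τ_allow = 77.3/2.3 = 33.61 MPa.
For a solid shaft τ = 16T/(πd³), so d³ = 16T/(π τ_allow) = 16×1.0100×10^7/(π×33.61) = 1.531×10^6 mm³.
d = (1.531×10^6)^(1/3) = 115.2 mm.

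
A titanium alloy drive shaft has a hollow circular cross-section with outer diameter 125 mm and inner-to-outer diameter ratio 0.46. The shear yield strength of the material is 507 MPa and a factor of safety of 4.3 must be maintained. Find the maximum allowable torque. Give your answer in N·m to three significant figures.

T_allow = 43200 N·m

τ_allow = 507/4.3 = 117.9 MPa.
For a hollow shaft T_allow = τ_allow·πd_o³(1−k⁴)/16 with 1−k⁴ = 0.9552, so πd_o³(1−k⁴)/16 = 366300 mm³.
T_allow = 117.9×366300 = 4.319×10^7 N·mm = 43190 N·m.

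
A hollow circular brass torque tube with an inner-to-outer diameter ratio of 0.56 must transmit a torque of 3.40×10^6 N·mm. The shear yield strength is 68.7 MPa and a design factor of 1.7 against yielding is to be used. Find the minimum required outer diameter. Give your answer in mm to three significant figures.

τ_allow = 68.7/1.7 = 40.41 MPa.
For a hollow shaft τ = 16T/[πd_o³(1−k⁴)] with k = 0.56, so 1−k⁴ = 0.9017.
d_o³ = 16T/[π τ_allow (1−k⁴)] = 16×3400000/(π×40.41×0.9017) = 475200 mm³.
d_o = 78.04 mm.

d_o = 78.0 mm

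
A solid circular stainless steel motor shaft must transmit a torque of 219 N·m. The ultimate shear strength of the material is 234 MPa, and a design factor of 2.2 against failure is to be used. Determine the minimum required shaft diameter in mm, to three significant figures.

Allowable shear stress τ_allow = 234/2.2 = 106.4 MPa.
For a solid shaft τ = 16T/(πd³), so d³ = 16T/(π τ_allow) = 16×219000/(π×106.4) = 10490 mm³.
d = (10490)^(1/3) = 21.89 mm.

d = 21.9 mm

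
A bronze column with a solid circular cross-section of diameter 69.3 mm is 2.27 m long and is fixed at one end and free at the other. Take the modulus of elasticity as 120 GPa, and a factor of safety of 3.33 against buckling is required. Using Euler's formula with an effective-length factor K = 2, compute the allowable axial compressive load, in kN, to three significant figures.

P_allow = 19.5 kN

I = πd⁴/64 = π×69.3⁴/64 = 1.132×10^6 mm⁴.
Effective length L_e = KL = 2×2.27 m = 4540 mm.
Euler critical load P_cr = π²EI/L_e² = π²×120000×1.132×10^6/4540² = 65050 N.
P_allow = P_cr/n = 65050/3.33 = 19540 N.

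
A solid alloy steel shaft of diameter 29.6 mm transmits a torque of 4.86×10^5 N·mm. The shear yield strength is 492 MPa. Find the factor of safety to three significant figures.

τ = 16T/(πd³) = 16×486000/(π×29.6³) = 95.44 MPa.
n = τ_limit/τ = 492/95.44 = 5.155.

n = 5.16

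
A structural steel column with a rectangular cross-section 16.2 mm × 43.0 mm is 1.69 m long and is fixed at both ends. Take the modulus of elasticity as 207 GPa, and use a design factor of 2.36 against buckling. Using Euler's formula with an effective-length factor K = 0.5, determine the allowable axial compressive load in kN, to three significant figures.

P_allow = 18.5 kN

Buckling occurs about the weak axis: I_min = h·b³/12 = 43.0×16.2³/12 = 15230 mm⁴ (b = 16.2 mm is the smaller dimension).
Effective length L_e = KL = 0.5×1.69 m = 845.0 mm.
Euler critical load P_cr = π²EI/L_e² = π²×207000×15230/845.0² = 43590 N.
P_allow = P_cr/n = 43590/2.36 = 18470 N.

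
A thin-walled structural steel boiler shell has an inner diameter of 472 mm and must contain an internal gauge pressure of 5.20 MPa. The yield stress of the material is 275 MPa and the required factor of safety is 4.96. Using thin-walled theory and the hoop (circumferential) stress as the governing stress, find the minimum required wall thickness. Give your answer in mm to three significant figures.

t = 22.1 mm

σ_allow = 275/4.96 = 55.44 MPa.
Hoop stress σ_h = pD/(2t), so t = pD/(2σ_allow) = 5.20×472/(2×55.44) = 22.13 mm.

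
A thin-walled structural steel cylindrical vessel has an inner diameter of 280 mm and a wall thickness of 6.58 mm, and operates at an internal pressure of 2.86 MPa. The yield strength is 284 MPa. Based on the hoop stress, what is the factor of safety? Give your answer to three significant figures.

n = 4.67

σ_h = pD/(2t) = 2.86×280/(2×6.58) = 60.85 MPa.
n = 284/60.85 = 4.667.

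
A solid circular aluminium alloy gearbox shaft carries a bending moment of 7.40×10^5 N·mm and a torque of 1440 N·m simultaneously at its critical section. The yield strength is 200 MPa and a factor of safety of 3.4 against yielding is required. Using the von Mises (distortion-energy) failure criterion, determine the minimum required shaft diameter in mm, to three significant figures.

d = 63.1 mm

σ_allow = σ_y/n = 200/3.4 = 58.82 MPa.
For a solid shaft σ_b = 32M/(πd³) and τ = 16T/(πd³), so the von Mises stress is σ' = (16/πd³)·√(4M²+3T²).
√(4M²+3T²) = √(4×(740000)² + 3×(1.440×10^6)²) = 2.900×10^6 N·mm.
d³ = 16×2.900×10^6/(π×58.82) = 251100 mm³.
d = 63.09 mm.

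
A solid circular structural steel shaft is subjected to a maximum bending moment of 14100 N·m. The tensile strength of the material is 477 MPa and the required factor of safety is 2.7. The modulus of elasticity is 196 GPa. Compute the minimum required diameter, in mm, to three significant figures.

d = 93.3 mm

σ_allow = 477/2.7 = 176.7 MPa.
For a solid circular section σ = 32M/(πd³), so d³ = 32M/(π σ_allow) = 32×1.4100×10^7/(π×176.7) = 813000 mm³.
d = 93.33 mm.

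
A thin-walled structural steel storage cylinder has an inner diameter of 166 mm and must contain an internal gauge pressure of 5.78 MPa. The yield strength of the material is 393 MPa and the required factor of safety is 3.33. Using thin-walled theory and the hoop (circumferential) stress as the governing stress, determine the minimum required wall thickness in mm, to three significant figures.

t = 4.06 mm

σ_allow = 393/3.33 = 118.0 MPa.
Hoop stress σ_h = pD/(2t), so t = pD/(2σ_allow) = 5.78×166/(2×118.0) = 4.065 mm.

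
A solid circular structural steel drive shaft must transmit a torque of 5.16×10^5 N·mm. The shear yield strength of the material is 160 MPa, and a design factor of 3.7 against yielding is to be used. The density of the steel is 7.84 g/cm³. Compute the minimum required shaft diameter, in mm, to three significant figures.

Allowable shear stress τ_allow = 160/3.7 = 43.24 MPa.
For a solid shaft τ = 16T/(πd³), so d³ = 16T/(π τ_allow) = 16×516000/(π×43.24) = 60770 mm³.
d = (60770)^(1/3) = 39.32 mm.

d = 39.3 mm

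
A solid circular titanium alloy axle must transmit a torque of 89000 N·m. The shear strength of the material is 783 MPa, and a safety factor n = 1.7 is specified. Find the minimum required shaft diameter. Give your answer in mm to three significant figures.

Allowable shear stress τ_allow = 783/1.7 = 460.6 MPa.
For a solid shaft τ = 16T/(πd³), so d³ = 16T/(π τ_allow) = 16×8.9000×10^7/(π×460.6) = 984100 mm³.
d = (984100)^(1/3) = 99.47 mm.

d = 99.5 mm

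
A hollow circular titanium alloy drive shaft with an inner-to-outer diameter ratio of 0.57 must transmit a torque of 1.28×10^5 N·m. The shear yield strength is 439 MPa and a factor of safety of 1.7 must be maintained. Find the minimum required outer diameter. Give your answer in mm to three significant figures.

τ_allow = 439/1.7 = 258.2 MPa.
For a hollow shaft τ = 16T/[πd_o³(1−k⁴)] with k = 0.57, so 1−k⁴ = 0.8944.
d_o³ = 16T/[π τ_allow (1−k⁴)] = 16×1.2800×10^8/(π×258.2×0.8944) = 2.822×10^6 mm³.
d_o = 141.3 mm.

d_o = 141 mm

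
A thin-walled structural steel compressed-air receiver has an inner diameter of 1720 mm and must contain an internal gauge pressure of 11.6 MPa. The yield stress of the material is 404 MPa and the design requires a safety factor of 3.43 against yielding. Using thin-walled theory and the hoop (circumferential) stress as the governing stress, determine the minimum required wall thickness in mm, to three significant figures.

σ_allow = 404/3.43 = 117.8 MPa.
Hoop stress σ_h = pD/(2t), so t = pD/(2σ_allow) = 11.6×1720/(2×117.8) = 84.70 mm.

t = 84.7 mm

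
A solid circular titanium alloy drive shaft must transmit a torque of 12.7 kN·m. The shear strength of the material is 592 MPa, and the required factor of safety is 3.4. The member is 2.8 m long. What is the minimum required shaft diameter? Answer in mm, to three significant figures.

d = 71.9 mm

Allowable shear stress τ_allow = 592/3.4 = 174.1 MPa.
For a solid shaft τ = 16T/(πd³), so d³ = 16T/(π τ_allow) = 16×1.2700×10^7/(π×174.1) = 371500 mm³.
d = (371500)^(1/3) = 71.89 mm.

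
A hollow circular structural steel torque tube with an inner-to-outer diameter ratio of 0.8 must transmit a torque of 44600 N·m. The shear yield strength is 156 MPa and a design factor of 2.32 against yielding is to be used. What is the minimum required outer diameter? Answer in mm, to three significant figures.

τ_allow = 156/2.32 = 67.24 MPa.
For a hollow shaft τ = 16T/[πd_o³(1−k⁴)] with k = 0.8, so 1−k⁴ = 0.5904.
d_o³ = 16T/[π τ_allow (1−k⁴)] = 16×4.4600×10^7/(π×67.24×0.5904) = 5.722×10^6 mm³.
d_o = 178.9 mm.

d_o = 179 mm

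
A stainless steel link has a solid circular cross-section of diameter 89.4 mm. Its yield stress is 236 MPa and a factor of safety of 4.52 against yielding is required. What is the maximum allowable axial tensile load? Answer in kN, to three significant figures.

σ_allow = 236/4.52 = 52.21 MPa.
A = πd²/4 = π×89.4²/4 = 6277 mm².
F_allow = σ_allow × A = 52.21×6277 = 327700 N.

F_allow = 328 kN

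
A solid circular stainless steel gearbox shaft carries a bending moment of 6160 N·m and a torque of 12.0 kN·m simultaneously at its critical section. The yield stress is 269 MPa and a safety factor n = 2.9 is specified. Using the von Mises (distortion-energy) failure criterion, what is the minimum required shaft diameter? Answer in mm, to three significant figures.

σ_allow = σ_y/n = 269/2.9 = 92.76 MPa.
For a solid shaft σ_b = 32M/(πd³) and τ = 16T/(πd³), so the von Mises stress is σ' = (16/πd³)·√(4M²+3T²).
√(4M²+3T²) = √(4×(6.160×10^6)² + 3×(1.200×10^7)²) = 2.416×10^7 N·mm.
d³ = 16×2.416×10^7/(π×92.76) = 1.327×10^6 mm³.
d = 109.9 mm.

d = 110 mm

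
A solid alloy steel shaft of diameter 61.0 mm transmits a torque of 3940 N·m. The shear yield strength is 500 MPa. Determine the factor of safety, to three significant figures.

τ = 16T/(πd³) = 16×3940000/(π×61.0³) = 88.40 MPa.
n = τ_limit/τ = 500/88.40 = 5.656.

n = 5.66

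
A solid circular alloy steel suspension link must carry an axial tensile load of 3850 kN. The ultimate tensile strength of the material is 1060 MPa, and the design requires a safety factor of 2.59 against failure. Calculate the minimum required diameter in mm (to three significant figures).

Allowable stress σ_allow = 1060/2.59 = 409.3 MPa.
Required area A = F/σ_allow = 3850000/409.3 = 9407 mm².
A = πd²/4 → d = √(4A/π) = 109.4 mm.

d = 109 mm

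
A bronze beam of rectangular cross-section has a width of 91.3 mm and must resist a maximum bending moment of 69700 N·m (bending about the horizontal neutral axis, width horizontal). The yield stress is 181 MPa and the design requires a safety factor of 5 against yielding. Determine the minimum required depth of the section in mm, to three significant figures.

σ_allow = 181/5 = 36.20 MPa.
For a rectangular section σ = 6M/(bh²), so h² = 6M/(b σ_allow) = 6×6.9700×10^7/(91.3×36.20) = 126500 mm².
h = 355.7 mm.

h = 356 mm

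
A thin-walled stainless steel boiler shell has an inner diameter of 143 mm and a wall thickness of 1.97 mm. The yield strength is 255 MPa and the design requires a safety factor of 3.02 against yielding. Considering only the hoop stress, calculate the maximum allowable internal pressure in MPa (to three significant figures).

p_allow = 2.33 MPa

σ_allow = 255/3.02 = 84.44 MPa.
σ_h = pD/(2t) → p_allow = 2σ_allow t/D = 2×84.44×1.97/143 = 2.326 MPa.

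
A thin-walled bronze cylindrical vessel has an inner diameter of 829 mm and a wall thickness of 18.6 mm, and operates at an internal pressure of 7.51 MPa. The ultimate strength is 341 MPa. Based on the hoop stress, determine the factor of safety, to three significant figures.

σ_h = pD/(2t) = 7.51×829/(2×18.6) = 167.4 MPa.
n = 341/167.4 = 2.038.

n = 2.04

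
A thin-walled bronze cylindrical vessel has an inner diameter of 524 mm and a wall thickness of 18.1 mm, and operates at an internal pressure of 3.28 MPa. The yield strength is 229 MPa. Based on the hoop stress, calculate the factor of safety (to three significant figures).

n = 4.82

σ_h = pD/(2t) = 3.28×524/(2×18.1) = 47.48 MPa.
n = 229/47.48 = 4.823.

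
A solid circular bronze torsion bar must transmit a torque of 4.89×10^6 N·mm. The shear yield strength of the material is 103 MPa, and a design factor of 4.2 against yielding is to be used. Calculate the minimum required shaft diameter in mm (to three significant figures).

Allowable shear stress τ_allow = 103/4.2 = 24.52 MPa.
For a solid shaft τ = 16T/(πd³), so d³ = 16T/(π τ_allow) = 16×4890000/(π×24.52) = 1.016×10^6 mm³.
d = (1.016×10^6)^(1/3) = 100.5 mm.

d = 101 mm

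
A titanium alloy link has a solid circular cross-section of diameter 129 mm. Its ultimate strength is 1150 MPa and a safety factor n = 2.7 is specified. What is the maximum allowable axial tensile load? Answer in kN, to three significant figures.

σ_allow = 1150/2.7 = 425.9 MPa.
A = πd²/4 = π×129²/4 = 13070 mm².
F_allow = σ_allow × A = 425.9×13070 = 5.567×10^6 N.

F_allow = 5570 kN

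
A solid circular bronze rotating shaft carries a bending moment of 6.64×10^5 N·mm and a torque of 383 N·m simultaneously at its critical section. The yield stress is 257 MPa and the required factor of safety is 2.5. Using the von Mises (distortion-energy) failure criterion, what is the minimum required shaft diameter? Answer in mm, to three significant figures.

d = 41.9 mm

σ_allow = σ_y/n = 257/2.5 = 102.8 MPa.
For a solid shaft σ_b = 32M/(πd³) and τ = 16T/(πd³), so the von Mises stress is σ' = (16/πd³)·√(4M²+3T²).
√(4M²+3T²) = √(4×(664000)² + 3×(383000)²) = 1.484×10^6 N·mm.
d³ = 16×1.484×10^6/(π×102.8) = 73540 mm³.
d = 41.90 mm.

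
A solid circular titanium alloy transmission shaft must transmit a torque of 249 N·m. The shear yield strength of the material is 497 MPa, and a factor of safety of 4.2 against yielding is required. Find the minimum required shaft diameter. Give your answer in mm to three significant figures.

Allowable shear stress τ_allow = 497/4.2 = 118.3 MPa.
For a solid shaft τ = 16T/(πd³), so d³ = 16T/(π τ_allow) = 16×249000/(π×118.3) = 10720 mm³.
d = (10720)^(1/3) = 22.05 mm.

d = 22.0 mm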